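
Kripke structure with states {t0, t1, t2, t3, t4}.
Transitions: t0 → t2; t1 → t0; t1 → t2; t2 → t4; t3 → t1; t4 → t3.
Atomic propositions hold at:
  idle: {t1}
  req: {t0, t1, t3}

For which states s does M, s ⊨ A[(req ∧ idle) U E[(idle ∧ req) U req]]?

Sat(req ∧ idle) = {t1}
Sat(idle ∧ req) = {t1}
E[(idle ∧ req) U req]: least fixpoint, start Z0 = Sat(req) = {t0, t1, t3}, add states in Sat(idle ∧ req) with some successor in Z. Already a fixed point.
Sat(E[(idle ∧ req) U req]) = {t0, t1, t3}
A[(req ∧ idle) U E[(idle ∧ req) U req]]: least fixpoint, start Z0 = Sat(E[(idle ∧ req) U req]) = {t0, t1, t3}, add states in Sat(req ∧ idle) with every successor in Z. Already a fixed point.
Sat(A[(req ∧ idle) U E[(idle ∧ req) U req]]) = {t0, t1, t3}

{t0, t1, t3}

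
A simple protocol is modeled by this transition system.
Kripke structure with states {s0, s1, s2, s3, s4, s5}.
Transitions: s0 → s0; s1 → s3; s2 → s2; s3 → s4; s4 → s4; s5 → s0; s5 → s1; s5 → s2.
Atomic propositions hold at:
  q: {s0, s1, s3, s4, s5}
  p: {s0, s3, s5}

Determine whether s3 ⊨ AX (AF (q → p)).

Sat(q → p) = {s0, s2, s3, s5}
AF (q → p): least fixpoint, start Z0 = {s0, s2, s3, s5}, add states with every successor in Z. Z1 = {s0, s1, s2, s3, s5}; fixed.
Sat(AF (q → p)) = {s0, s1, s2, s3, s5}
Sat(AX (AF (q → p))) = {s : every successor in {s0, s1, s2, s3, s5}} = {s0, s1, s2, s5}
s3 ∉ Sat(AX (AF (q → p))) = {s0, s1, s2, s5}, so the formula does not hold at s3.

No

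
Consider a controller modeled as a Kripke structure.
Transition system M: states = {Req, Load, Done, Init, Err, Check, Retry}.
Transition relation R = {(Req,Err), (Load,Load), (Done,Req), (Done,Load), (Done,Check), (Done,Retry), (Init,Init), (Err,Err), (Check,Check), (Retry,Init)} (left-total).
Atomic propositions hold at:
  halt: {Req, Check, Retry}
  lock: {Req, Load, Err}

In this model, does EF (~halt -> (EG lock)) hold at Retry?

Sat(~halt) = {Load, Done, Init, Err}
EG lock: greatest fixpoint, start Z0 = {Req, Load, Err}, keep only states in Sat with some successor in Z. Already a fixed point.
Sat(EG lock) = {Req, Load, Err}
Sat(~halt -> (EG lock)) = {Req, Load, Err, Check, Retry}
EF (~halt -> (EG lock)): least fixpoint, start Z0 = {Req, Load, Err, Check, Retry}, add states with some successor in Z. Z1 = {Req, Load, Done, Err, Check, Retry}; fixed.
Sat(EF (~halt -> (EG lock))) = {Req, Load, Done, Err, Check, Retry}
Retry ∈ Sat(EF (~halt -> (EG lock))) = {Req, Load, Done, Err, Check, Retry}, so the formula holds at Retry.

Yes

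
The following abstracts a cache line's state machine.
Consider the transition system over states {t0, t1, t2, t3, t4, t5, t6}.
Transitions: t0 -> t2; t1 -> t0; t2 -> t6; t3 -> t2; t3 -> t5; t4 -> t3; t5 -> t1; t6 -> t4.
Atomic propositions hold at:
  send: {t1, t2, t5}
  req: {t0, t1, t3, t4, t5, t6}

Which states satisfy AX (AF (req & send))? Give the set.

{t5}

Sat(req & send) = {t1, t5}
AF (req & send): least fixpoint, start Z0 = {t1, t5}, add states with every successor in Z. Already a fixed point.
Sat(AF (req & send)) = {t1, t5}
Sat(AX (AF (req & send))) = {s : every successor in {t1, t5}} = {t5}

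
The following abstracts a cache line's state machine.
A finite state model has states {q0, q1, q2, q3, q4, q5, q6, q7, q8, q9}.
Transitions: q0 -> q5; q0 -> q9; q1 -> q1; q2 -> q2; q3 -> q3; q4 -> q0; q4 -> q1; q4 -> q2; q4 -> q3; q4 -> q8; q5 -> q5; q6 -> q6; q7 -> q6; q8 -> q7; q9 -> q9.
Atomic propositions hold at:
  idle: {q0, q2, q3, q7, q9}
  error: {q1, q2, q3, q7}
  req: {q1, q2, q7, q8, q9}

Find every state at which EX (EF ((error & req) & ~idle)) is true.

Sat(error & req) = {q1, q2, q7}
Sat(~idle) = {q1, q4, q5, q6, q8}
Sat((error & req) & ~idle) = {q1}
EF ((error & req) & ~idle): least fixpoint, start Z0 = {q1}, add states with some successor in Z. Z1 = {q1, q4}; fixed.
Sat(EF ((error & req) & ~idle)) = {q1, q4}
Sat(EX (EF ((error & req) & ~idle))) = {s : some successor in {q1, q4}} = {q1, q4}

{q1, q4}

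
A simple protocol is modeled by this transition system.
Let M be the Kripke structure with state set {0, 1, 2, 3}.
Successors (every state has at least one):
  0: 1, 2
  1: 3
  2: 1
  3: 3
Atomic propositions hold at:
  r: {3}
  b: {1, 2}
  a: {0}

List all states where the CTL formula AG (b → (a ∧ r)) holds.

{3}

Sat(a ∧ r) = ∅
Sat(b → (a ∧ r)) = {0, 3}
AG (b → (a ∧ r)): greatest fixpoint, start Z0 = {0, 3}, keep only states in Sat with every successor in Z. Z1 = {3}; fixed.
Sat(AG (b → (a ∧ r))) = {3}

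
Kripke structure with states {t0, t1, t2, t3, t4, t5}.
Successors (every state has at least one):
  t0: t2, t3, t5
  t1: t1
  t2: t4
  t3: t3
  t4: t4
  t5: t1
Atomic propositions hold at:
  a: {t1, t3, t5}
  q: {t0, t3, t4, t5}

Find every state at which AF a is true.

{t1, t3, t5}

AF a: least fixpoint, start Z0 = {t1, t3, t5}, add states with every successor in Z. Already a fixed point.
Sat(AF a) = {t1, t3, t5}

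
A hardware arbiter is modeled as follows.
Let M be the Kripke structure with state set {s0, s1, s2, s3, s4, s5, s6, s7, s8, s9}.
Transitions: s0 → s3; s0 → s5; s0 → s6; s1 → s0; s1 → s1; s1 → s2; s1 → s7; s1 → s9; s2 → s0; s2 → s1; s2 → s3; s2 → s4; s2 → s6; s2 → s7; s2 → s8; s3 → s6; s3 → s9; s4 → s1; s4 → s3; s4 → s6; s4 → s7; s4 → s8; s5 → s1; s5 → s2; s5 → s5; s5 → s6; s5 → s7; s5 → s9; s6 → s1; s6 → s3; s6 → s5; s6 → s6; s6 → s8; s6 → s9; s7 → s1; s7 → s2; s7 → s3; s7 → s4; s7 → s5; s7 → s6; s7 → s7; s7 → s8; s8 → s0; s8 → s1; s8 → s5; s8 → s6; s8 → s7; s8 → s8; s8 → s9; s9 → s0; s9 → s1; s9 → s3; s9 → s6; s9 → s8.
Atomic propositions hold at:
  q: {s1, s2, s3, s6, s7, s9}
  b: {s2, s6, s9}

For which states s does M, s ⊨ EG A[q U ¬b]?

Sat(¬b) = {s0, s1, s3, s4, s5, s7, s8}
A[q U ¬b]: least fixpoint, start Z0 = Sat(¬b) = {s0, s1, s3, s4, s5, s7, s8}, add states in Sat(q) with every successor in Z. Already a fixed point.
Sat(A[q U ¬b]) = {s0, s1, s3, s4, s5, s7, s8}
EG A[q U ¬b]: greatest fixpoint, start Z0 = {s0, s1, s3, s4, s5, s7, s8}, keep only states in Sat with some successor in Z. Z1 = {s0, s1, s4, s5, s7, s8}; fixed.
Sat(EG A[q U ¬b]) = {s0, s1, s4, s5, s7, s8}

{s0, s1, s4, s5, s7, s8}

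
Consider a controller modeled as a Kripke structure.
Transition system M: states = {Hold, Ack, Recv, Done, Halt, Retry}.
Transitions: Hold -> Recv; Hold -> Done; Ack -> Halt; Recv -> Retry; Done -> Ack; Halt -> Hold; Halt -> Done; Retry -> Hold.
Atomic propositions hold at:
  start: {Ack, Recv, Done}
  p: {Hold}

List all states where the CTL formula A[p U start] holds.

{Hold, Ack, Recv, Done}

A[p U start]: least fixpoint, start Z0 = Sat(start) = {Ack, Recv, Done}, add states in Sat(p) with every successor in Z. Z1 = {Hold, Ack, Recv, Done}; fixed.
Sat(A[p U start]) = {Hold, Ack, Recv, Done}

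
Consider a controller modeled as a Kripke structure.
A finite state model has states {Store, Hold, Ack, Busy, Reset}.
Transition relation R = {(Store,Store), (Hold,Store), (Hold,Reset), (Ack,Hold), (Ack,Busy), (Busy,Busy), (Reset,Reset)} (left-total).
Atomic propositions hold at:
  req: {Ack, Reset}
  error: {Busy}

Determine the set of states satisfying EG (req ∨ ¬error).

Sat(¬error) = {Store, Hold, Ack, Reset}
Sat(req ∨ ¬error) = {Store, Hold, Ack, Reset}
EG (req ∨ ¬error): greatest fixpoint, start Z0 = {Store, Hold, Ack, Reset}, keep only states in Sat with some successor in Z. Already a fixed point.
Sat(EG (req ∨ ¬error)) = {Store, Hold, Ack, Reset}

{Store, Hold, Ack, Reset}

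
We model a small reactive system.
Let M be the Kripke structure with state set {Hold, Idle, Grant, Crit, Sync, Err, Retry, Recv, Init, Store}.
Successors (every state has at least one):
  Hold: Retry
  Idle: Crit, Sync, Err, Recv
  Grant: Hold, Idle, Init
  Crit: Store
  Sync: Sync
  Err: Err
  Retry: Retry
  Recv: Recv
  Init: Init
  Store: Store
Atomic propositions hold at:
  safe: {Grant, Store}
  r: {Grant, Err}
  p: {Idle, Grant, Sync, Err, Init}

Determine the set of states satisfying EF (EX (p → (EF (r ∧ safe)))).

Sat(r ∧ safe) = {Grant}
EF (r ∧ safe): least fixpoint, start Z0 = {Grant}, add states with some successor in Z. Already a fixed point.
Sat(EF (r ∧ safe)) = {Grant}
Sat(p → (EF (r ∧ safe))) = {Hold, Grant, Crit, Retry, Recv, Store}
Sat(EX (p → (EF (r ∧ safe)))) = {s : some successor in {Hold, Grant, Crit, Retry, Recv, Store}} = {Hold, Idle, Grant, Crit, Retry, Recv, Store}
EF (EX (p → (EF (r ∧ safe)))): least fixpoint, start Z0 = {Hold, Idle, Grant, Crit, Retry, Recv, Store}, add states with some successor in Z. Already a fixed point.
Sat(EF (EX (p → (EF (r ∧ safe))))) = {Hold, Idle, Grant, Crit, Retry, Recv, Store}

{Hold, Idle, Grant, Crit, Retry, Recv, Store}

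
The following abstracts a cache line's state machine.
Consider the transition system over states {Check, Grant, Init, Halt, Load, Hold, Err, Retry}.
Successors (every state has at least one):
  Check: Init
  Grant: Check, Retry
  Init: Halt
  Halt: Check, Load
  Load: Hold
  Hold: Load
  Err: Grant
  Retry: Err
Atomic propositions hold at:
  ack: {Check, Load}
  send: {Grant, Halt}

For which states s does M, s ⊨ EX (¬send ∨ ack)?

Sat(¬send) = {Check, Init, Load, Hold, Err, Retry}
Sat(¬send ∨ ack) = {Check, Init, Load, Hold, Err, Retry}
Sat(EX (¬send ∨ ack)) = {s : some successor in {Check, Init, Load, Hold, Err, Retry}} = {Check, Grant, Halt, Load, Hold, Retry}

{Check, Grant, Halt, Load, Hold, Retry}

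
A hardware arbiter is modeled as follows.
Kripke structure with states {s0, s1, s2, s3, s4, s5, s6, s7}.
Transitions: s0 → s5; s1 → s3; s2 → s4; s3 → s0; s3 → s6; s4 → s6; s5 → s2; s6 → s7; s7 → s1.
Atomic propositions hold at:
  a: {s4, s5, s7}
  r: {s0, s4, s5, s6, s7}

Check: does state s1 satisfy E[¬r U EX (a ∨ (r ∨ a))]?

Sat(¬r) = {s1, s2, s3}
Sat(r ∨ a) = {s0, s4, s5, s6, s7}
Sat(a ∨ (r ∨ a)) = {s0, s4, s5, s6, s7}
Sat(EX (a ∨ (r ∨ a))) = {s : some successor in {s0, s4, s5, s6, s7}} = {s0, s2, s3, s4, s6}
E[¬r U EX (a ∨ (r ∨ a))]: least fixpoint, start Z0 = Sat(EX (a ∨ (r ∨ a))) = {s0, s2, s3, s4, s6}, add states in Sat(¬r) with some successor in Z. Z1 = {s0, s1, s2, s3, s4, s6}; fixed.
Sat(E[¬r U EX (a ∨ (r ∨ a))]) = {s0, s1, s2, s3, s4, s6}
s1 ∈ Sat(E[¬r U EX (a ∨ (r ∨ a))]) = {s0, s1, s2, s3, s4, s6}, so the formula holds at s1.

Yes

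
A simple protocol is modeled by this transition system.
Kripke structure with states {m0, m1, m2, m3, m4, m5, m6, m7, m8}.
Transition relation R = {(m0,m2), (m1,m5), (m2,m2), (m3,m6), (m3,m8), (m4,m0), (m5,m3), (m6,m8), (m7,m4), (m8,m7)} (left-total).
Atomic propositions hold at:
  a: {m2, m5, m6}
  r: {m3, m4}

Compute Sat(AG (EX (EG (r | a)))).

Sat(r | a) = {m2, m3, m4, m5, m6}
EG (r | a): greatest fixpoint, start Z0 = {m2, m3, m4, m5, m6}, keep only states in Sat with some successor in Z. Z1 = {m2, m3, m5}; Z2 = {m2, m5}; Z3 = {m2}; fixed.
Sat(EG (r | a)) = {m2}
Sat(EX (EG (r | a))) = {s : some successor in {m2}} = {m0, m2}
AG (EX (EG (r | a))): greatest fixpoint, start Z0 = {m0, m2}, keep only states in Sat with every successor in Z. Already a fixed point.
Sat(AG (EX (EG (r | a)))) = {m0, m2}

{m0, m2}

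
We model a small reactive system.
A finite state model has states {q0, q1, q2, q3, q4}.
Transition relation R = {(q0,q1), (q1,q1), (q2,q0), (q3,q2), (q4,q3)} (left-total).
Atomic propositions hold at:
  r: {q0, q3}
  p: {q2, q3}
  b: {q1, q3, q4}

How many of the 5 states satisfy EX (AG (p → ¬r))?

4

Sat(¬r) = {q1, q2, q4}
Sat(p → ¬r) = {q0, q1, q2, q4}
AG (p → ¬r): greatest fixpoint, start Z0 = {q0, q1, q2, q4}, keep only states in Sat with every successor in Z. Z1 = {q0, q1, q2}; fixed.
Sat(AG (p → ¬r)) = {q0, q1, q2}
Sat(EX (AG (p → ¬r))) = {s : some successor in {q0, q1, q2}} = {q0, q1, q2, q3}
|Sat(EX (AG (p → ¬r)))| = |{q0, q1, q2, q3}| = 4.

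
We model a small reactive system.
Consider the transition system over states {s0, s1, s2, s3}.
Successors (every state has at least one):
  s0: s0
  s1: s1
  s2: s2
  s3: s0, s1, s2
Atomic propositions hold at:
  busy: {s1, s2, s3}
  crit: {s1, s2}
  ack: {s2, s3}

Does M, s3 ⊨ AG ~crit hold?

Sat(~crit) = {s0, s3}
AG ~crit: greatest fixpoint, start Z0 = {s0, s3}, keep only states in Sat with every successor in Z. Z1 = {s0}; fixed.
Sat(AG ~crit) = {s0}
s3 ∉ Sat(AG ~crit) = {s0}, so the formula does not hold at s3.

No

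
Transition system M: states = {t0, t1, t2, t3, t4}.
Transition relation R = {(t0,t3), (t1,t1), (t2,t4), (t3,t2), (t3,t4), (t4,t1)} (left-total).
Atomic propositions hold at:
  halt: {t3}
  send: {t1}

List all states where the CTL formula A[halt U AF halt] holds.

AF halt: least fixpoint, start Z0 = {t3}, add states with every successor in Z. Z1 = {t0, t3}; fixed.
Sat(AF halt) = {t0, t3}
A[halt U AF halt]: least fixpoint, start Z0 = Sat(AF halt) = {t0, t3}, add states in Sat(halt) with every successor in Z. Already a fixed point.
Sat(A[halt U AF halt]) = {t0, t3}

{t0, t3}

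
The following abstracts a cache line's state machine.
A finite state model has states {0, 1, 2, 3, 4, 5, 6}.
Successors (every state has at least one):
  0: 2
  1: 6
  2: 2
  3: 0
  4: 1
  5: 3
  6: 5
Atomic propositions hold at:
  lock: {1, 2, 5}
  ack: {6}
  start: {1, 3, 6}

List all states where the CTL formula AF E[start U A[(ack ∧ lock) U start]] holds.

{1, 3, 4, 5, 6}

Sat(ack ∧ lock) = ∅
A[(ack ∧ lock) U start]: least fixpoint, start Z0 = Sat(start) = {1, 3, 6}, add states in Sat(ack ∧ lock) with every successor in Z. Already a fixed point.
Sat(A[(ack ∧ lock) U start]) = {1, 3, 6}
E[start U A[(ack ∧ lock) U start]]: least fixpoint, start Z0 = Sat(A[(ack ∧ lock) U start]) = {1, 3, 6}, add states in Sat(start) with some successor in Z. Already a fixed point.
Sat(E[start U A[(ack ∧ lock) U start]]) = {1, 3, 6}
AF E[start U A[(ack ∧ lock) U start]]: least fixpoint, start Z0 = {1, 3, 6}, add states with every successor in Z. Z1 = {1, 3, 4, 5, 6}; fixed.
Sat(AF E[start U A[(ack ∧ lock) U start]]) = {1, 3, 4, 5, 6}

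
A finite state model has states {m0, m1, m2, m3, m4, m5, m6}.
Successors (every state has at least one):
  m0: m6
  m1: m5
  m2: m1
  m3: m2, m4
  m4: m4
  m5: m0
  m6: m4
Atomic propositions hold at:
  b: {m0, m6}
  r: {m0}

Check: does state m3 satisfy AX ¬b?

Yes

Sat(¬b) = {m1, m2, m3, m4, m5}
Sat(AX ¬b) = {s : every successor in {m1, m2, m3, m4, m5}} = {m1, m2, m3, m4, m6}
m3 ∈ Sat(AX ¬b) = {m1, m2, m3, m4, m6}, so the formula holds at m3.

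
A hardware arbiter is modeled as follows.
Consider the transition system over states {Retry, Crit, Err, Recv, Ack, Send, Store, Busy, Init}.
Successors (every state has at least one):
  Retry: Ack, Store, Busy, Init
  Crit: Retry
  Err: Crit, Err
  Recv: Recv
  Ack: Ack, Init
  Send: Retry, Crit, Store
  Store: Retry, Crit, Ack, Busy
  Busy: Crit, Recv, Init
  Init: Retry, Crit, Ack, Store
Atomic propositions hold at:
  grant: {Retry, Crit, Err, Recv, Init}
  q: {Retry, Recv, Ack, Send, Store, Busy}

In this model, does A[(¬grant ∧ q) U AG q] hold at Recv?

Yes

Sat(¬grant) = {Ack, Send, Store, Busy}
Sat(¬grant ∧ q) = {Ack, Send, Store, Busy}
AG q: greatest fixpoint, start Z0 = {Retry, Recv, Ack, Send, Store, Busy}, keep only states in Sat with every successor in Z. Z1 = {Recv}; fixed.
Sat(AG q) = {Recv}
A[(¬grant ∧ q) U AG q]: least fixpoint, start Z0 = Sat(AG q) = {Recv}, add states in Sat(¬grant ∧ q) with every successor in Z. Already a fixed point.
Sat(A[(¬grant ∧ q) U AG q]) = {Recv}
Recv ∈ Sat(A[(¬grant ∧ q) U AG q]) = {Recv}, so the formula holds at Recv.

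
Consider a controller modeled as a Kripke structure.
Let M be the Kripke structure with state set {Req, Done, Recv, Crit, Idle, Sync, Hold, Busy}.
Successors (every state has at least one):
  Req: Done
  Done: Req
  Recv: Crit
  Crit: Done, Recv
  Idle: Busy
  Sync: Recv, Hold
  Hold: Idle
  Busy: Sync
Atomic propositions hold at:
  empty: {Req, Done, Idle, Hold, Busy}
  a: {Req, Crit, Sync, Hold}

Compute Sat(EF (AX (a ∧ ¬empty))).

Sat(¬empty) = {Recv, Crit, Sync}
Sat(a ∧ ¬empty) = {Crit, Sync}
Sat(AX (a ∧ ¬empty)) = {s : every successor in {Crit, Sync}} = {Recv, Busy}
EF (AX (a ∧ ¬empty)): least fixpoint, start Z0 = {Recv, Busy}, add states with some successor in Z. Z1 = {Recv, Crit, Idle, Sync, Busy}; Z2 = {Recv, Crit, Idle, Sync, Hold, Busy}; fixed.
Sat(EF (AX (a ∧ ¬empty))) = {Recv, Crit, Idle, Sync, Hold, Busy}

{Recv, Crit, Idle, Sync, Hold, Busy}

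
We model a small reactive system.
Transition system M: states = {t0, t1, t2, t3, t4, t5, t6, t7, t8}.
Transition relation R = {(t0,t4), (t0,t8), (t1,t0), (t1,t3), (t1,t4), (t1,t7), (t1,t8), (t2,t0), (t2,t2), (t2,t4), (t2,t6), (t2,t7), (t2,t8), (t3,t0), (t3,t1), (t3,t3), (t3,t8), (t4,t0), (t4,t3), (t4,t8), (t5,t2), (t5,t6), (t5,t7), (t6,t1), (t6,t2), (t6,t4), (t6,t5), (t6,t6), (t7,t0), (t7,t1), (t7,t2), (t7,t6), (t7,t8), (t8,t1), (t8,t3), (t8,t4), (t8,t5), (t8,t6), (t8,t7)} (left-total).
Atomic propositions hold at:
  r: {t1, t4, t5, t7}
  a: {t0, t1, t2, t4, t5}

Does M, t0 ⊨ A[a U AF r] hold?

AF r: least fixpoint, start Z0 = {t1, t4, t5, t7}, add states with every successor in Z. Already a fixed point.
Sat(AF r) = {t1, t4, t5, t7}
A[a U AF r]: least fixpoint, start Z0 = Sat(AF r) = {t1, t4, t5, t7}, add states in Sat(a) with every successor in Z. Already a fixed point.
Sat(A[a U AF r]) = {t1, t4, t5, t7}
t0 ∉ Sat(A[a U AF r]) = {t1, t4, t5, t7}, so the formula does not hold at t0.

No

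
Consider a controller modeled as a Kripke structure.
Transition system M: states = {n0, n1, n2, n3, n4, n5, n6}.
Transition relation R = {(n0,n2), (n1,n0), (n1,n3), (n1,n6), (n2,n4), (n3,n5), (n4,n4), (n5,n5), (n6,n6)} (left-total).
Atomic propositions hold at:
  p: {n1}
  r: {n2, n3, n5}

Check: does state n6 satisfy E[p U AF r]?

AF r: least fixpoint, start Z0 = {n2, n3, n5}, add states with every successor in Z. Z1 = {n0, n2, n3, n5}; fixed.
Sat(AF r) = {n0, n2, n3, n5}
E[p U AF r]: least fixpoint, start Z0 = Sat(AF r) = {n0, n2, n3, n5}, add states in Sat(p) with some successor in Z. Z1 = {n0, n1, n2, n3, n5}; fixed.
Sat(E[p U AF r]) = {n0, n1, n2, n3, n5}
n6 ∉ Sat(E[p U AF r]) = {n0, n1, n2, n3, n5}, so the formula does not hold at n6.

No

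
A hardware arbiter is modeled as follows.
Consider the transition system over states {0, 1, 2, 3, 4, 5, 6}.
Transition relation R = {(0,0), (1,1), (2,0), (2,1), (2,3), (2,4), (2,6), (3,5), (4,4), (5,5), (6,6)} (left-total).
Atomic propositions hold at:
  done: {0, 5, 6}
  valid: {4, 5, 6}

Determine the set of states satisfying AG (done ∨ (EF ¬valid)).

{0, 1, 3, 5, 6}

Sat(¬valid) = {0, 1, 2, 3}
EF ¬valid: least fixpoint, start Z0 = {0, 1, 2, 3}, add states with some successor in Z. Already a fixed point.
Sat(EF ¬valid) = {0, 1, 2, 3}
Sat(done ∨ (EF ¬valid)) = {0, 1, 2, 3, 5, 6}
AG (done ∨ (EF ¬valid)): greatest fixpoint, start Z0 = {0, 1, 2, 3, 5, 6}, keep only states in Sat with every successor in Z. Z1 = {0, 1, 3, 5, 6}; fixed.
Sat(AG (done ∨ (EF ¬valid))) = {0, 1, 3, 5, 6}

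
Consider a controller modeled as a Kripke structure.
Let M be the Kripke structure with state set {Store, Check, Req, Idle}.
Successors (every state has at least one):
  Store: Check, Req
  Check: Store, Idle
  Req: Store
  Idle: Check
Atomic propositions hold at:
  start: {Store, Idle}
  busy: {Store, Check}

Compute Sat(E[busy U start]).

E[busy U start]: least fixpoint, start Z0 = Sat(start) = {Store, Idle}, add states in Sat(busy) with some successor in Z. Z1 = {Store, Check, Idle}; fixed.
Sat(E[busy U start]) = {Store, Check, Idle}

{Store, Check, Idle}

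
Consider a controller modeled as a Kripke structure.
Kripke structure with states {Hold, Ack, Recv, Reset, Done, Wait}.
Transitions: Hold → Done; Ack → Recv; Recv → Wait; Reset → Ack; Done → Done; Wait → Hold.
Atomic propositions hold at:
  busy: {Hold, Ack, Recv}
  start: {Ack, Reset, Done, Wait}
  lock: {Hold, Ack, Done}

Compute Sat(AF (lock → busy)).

Sat(lock → busy) = {Hold, Ack, Recv, Reset, Wait}
AF (lock → busy): least fixpoint, start Z0 = {Hold, Ack, Recv, Reset, Wait}, add states with every successor in Z. Already a fixed point.
Sat(AF (lock → busy)) = {Hold, Ack, Recv, Reset, Wait}

{Hold, Ack, Recv, Reset, Wait}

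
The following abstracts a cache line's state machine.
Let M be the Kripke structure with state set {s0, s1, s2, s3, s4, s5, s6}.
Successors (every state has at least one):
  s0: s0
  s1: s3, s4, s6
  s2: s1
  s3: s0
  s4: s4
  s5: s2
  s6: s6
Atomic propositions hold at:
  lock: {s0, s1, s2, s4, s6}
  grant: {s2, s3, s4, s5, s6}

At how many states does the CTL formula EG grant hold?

EG grant: greatest fixpoint, start Z0 = {s2, s3, s4, s5, s6}, keep only states in Sat with some successor in Z. Z1 = {s4, s5, s6}; Z2 = {s4, s6}; fixed.
Sat(EG grant) = {s4, s6}
|Sat(EG grant)| = |{s4, s6}| = 2.

2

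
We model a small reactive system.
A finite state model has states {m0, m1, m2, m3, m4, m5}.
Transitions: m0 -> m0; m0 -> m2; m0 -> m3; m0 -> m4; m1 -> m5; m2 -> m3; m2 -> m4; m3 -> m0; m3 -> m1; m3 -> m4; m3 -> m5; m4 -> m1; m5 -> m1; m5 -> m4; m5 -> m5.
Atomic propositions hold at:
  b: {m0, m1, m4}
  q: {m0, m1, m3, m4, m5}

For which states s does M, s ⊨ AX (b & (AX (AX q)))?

Sat(AX q) = {s : every successor in {m0, m1, m3, m4, m5}} = {m1, m2, m3, m4, m5}
Sat(AX (AX q)) = {s : every successor in {m1, m2, m3, m4, m5}} = {m1, m2, m4, m5}
Sat(b & (AX (AX q))) = {m1, m4}
Sat(AX (b & (AX (AX q)))) = {s : every successor in {m1, m4}} = {m4}

{m4}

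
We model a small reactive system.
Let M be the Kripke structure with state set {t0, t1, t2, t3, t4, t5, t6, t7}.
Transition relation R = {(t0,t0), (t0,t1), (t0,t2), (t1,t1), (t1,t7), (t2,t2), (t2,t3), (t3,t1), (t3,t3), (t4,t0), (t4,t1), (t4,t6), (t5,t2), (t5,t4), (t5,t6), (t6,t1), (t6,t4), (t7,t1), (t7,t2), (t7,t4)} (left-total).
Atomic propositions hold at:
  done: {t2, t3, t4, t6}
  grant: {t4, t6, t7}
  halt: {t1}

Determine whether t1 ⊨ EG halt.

Yes

EG halt: greatest fixpoint, start Z0 = {t1}, keep only states in Sat with some successor in Z. Already a fixed point.
Sat(EG halt) = {t1}
t1 ∈ Sat(EG halt) = {t1}, so the formula holds at t1.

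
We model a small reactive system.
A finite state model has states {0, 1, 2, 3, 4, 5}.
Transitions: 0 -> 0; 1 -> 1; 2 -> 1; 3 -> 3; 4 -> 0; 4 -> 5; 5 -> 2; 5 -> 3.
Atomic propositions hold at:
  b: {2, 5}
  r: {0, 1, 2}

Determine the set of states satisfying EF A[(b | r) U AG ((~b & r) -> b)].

Sat(b | r) = {0, 1, 2, 5}
Sat(~b) = {0, 1, 3, 4}
Sat(~b & r) = {0, 1}
Sat((~b & r) -> b) = {2, 3, 4, 5}
AG ((~b & r) -> b): greatest fixpoint, start Z0 = {2, 3, 4, 5}, keep only states in Sat with every successor in Z. Z1 = {3, 5}; Z2 = {3}; fixed.
Sat(AG ((~b & r) -> b)) = {3}
A[(b | r) U AG ((~b & r) -> b)]: least fixpoint, start Z0 = Sat(AG ((~b & r) -> b)) = {3}, add states in Sat(b | r) with every successor in Z. Already a fixed point.
Sat(A[(b | r) U AG ((~b & r) -> b)]) = {3}
EF A[(b | r) U AG ((~b & r) -> b)]: least fixpoint, start Z0 = {3}, add states with some successor in Z. Z1 = {3, 5}; Z2 = {3, 4, 5}; fixed.
Sat(EF A[(b | r) U AG ((~b & r) -> b)]) = {3, 4, 5}

{3, 4, 5}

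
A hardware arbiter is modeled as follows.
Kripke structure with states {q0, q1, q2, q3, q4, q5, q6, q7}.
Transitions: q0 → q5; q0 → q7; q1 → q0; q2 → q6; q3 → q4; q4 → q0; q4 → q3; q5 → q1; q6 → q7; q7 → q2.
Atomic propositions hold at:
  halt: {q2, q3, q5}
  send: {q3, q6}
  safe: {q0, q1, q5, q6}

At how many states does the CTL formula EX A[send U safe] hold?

A[send U safe]: least fixpoint, start Z0 = Sat(safe) = {q0, q1, q5, q6}, add states in Sat(send) with every successor in Z. Already a fixed point.
Sat(A[send U safe]) = {q0, q1, q5, q6}
Sat(EX A[send U safe]) = {s : some successor in {q0, q1, q5, q6}} = {q0, q1, q2, q4, q5}
|Sat(EX A[send U safe])| = |{q0, q1, q2, q4, q5}| = 5.

5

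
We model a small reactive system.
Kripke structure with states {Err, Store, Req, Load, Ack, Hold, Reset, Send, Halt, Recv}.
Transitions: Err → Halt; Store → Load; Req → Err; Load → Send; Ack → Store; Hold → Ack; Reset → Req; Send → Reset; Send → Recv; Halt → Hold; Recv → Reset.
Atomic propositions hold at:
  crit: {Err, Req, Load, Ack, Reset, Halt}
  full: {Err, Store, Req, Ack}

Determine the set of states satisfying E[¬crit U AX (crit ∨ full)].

Sat(¬crit) = {Store, Hold, Send, Recv}
Sat(crit ∨ full) = {Err, Store, Req, Load, Ack, Reset, Halt}
Sat(AX (crit ∨ full)) = {s : every successor in {Err, Store, Req, Load, Ack, Reset, Halt}} = {Err, Store, Req, Ack, Hold, Reset, Recv}
E[¬crit U AX (crit ∨ full)]: least fixpoint, start Z0 = Sat(AX (crit ∨ full)) = {Err, Store, Req, Ack, Hold, Reset, Recv}, add states in Sat(¬crit) with some successor in Z. Z1 = {Err, Store, Req, Ack, Hold, Reset, Send, Recv}; fixed.
Sat(E[¬crit U AX (crit ∨ full)]) = {Err, Store, Req, Ack, Hold, Reset, Send, Recv}

{Err, Store, Req, Ack, Hold, Reset, Send, Recv}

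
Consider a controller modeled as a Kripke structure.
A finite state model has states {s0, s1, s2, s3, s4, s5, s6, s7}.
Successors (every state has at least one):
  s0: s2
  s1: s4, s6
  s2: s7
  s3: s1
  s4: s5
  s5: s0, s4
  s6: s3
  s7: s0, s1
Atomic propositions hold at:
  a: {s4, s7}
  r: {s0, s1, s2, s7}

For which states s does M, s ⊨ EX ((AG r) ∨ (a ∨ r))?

AG r: greatest fixpoint, start Z0 = {s0, s1, s2, s7}, keep only states in Sat with every successor in Z. Z1 = {s0, s2, s7}; Z2 = {s0, s2}; Z3 = {s0}; Z4 = ∅; fixed.
Sat(AG r) = ∅
Sat(a ∨ r) = {s0, s1, s2, s4, s7}
Sat((AG r) ∨ (a ∨ r)) = {s0, s1, s2, s4, s7}
Sat(EX ((AG r) ∨ (a ∨ r))) = {s : some successor in {s0, s1, s2, s4, s7}} = {s0, s1, s2, s3, s5, s7}

{s0, s1, s2, s3, s5, s7}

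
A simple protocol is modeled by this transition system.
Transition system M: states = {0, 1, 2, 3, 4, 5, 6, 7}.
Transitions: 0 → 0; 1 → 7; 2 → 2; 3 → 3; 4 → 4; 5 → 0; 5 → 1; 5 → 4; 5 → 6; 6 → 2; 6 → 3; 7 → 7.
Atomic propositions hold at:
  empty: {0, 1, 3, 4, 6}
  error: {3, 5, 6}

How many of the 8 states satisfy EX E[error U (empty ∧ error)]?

3

Sat(empty ∧ error) = {3, 6}
E[error U (empty ∧ error)]: least fixpoint, start Z0 = Sat((empty ∧ error)) = {3, 6}, add states in Sat(error) with some successor in Z. Z1 = {3, 5, 6}; fixed.
Sat(E[error U (empty ∧ error)]) = {3, 5, 6}
Sat(EX E[error U (empty ∧ error)]) = {s : some successor in {3, 5, 6}} = {3, 5, 6}
|Sat(EX E[error U (empty ∧ error)])| = |{3, 5, 6}| = 3.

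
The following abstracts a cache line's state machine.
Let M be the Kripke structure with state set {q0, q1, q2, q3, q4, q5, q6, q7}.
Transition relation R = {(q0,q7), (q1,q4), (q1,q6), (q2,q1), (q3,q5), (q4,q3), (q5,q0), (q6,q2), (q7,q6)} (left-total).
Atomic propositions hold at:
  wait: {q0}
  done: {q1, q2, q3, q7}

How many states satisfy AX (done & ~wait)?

Sat(~wait) = {q1, q2, q3, q4, q5, q6, q7}
Sat(done & ~wait) = {q1, q2, q3, q7}
Sat(AX (done & ~wait)) = {s : every successor in {q1, q2, q3, q7}} = {q0, q2, q4, q6}
|Sat(AX (done & ~wait))| = |{q0, q2, q4, q6}| = 4.

4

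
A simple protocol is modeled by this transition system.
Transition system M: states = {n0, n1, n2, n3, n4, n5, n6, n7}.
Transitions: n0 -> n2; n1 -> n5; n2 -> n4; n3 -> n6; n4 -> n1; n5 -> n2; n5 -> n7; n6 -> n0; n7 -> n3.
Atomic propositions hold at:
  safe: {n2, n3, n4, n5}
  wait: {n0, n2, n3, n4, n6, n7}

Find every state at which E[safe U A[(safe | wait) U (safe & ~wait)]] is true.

Sat(safe | wait) = {n0, n2, n3, n4, n5, n6, n7}
Sat(~wait) = {n1, n5}
Sat(safe & ~wait) = {n5}
A[(safe | wait) U (safe & ~wait)]: least fixpoint, start Z0 = Sat((safe & ~wait)) = {n5}, add states in Sat(safe | wait) with every successor in Z. Already a fixed point.
Sat(A[(safe | wait) U (safe & ~wait)]) = {n5}
E[safe U A[(safe | wait) U (safe & ~wait)]]: least fixpoint, start Z0 = Sat(A[(safe | wait) U (safe & ~wait)]) = {n5}, add states in Sat(safe) with some successor in Z. Already a fixed point.
Sat(E[safe U A[(safe | wait) U (safe & ~wait)]]) = {n5}

{n5}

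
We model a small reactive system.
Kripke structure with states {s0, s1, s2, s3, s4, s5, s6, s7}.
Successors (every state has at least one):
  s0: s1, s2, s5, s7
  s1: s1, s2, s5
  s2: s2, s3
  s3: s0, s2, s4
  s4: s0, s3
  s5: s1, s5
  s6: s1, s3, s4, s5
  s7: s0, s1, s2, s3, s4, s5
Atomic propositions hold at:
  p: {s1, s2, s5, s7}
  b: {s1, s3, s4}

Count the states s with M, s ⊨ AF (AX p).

Sat(AX p) = {s : every successor in {s1, s2, s5, s7}} = {s0, s1, s5}
AF (AX p): least fixpoint, start Z0 = {s0, s1, s5}, add states with every successor in Z. Already a fixed point.
Sat(AF (AX p)) = {s0, s1, s5}
|Sat(AF (AX p))| = |{s0, s1, s5}| = 3.

3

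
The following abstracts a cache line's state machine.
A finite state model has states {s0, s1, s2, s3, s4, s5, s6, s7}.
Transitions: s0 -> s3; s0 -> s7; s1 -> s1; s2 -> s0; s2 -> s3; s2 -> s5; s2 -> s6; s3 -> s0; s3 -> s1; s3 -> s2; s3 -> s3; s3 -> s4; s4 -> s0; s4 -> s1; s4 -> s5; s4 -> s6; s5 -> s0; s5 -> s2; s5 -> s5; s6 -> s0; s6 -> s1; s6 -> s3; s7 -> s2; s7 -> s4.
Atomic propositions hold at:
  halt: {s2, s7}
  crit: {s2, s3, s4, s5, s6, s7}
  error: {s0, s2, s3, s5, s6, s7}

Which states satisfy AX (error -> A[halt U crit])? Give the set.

A[halt U crit]: least fixpoint, start Z0 = Sat(crit) = {s2, s3, s4, s5, s6, s7}, add states in Sat(halt) with every successor in Z. Already a fixed point.
Sat(A[halt U crit]) = {s2, s3, s4, s5, s6, s7}
Sat(error -> A[halt U crit]) = {s1, s2, s3, s4, s5, s6, s7}
Sat(AX (error -> A[halt U crit])) = {s : every successor in {s1, s2, s3, s4, s5, s6, s7}} = {s0, s1, s7}

{s0, s1, s7}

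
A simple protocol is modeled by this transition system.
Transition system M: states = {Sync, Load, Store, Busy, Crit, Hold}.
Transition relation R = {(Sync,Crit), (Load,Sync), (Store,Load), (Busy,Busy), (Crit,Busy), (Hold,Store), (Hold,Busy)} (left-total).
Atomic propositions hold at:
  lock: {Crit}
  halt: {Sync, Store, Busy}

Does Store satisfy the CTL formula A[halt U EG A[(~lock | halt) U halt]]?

No

Sat(~lock) = {Sync, Load, Store, Busy, Hold}
Sat(~lock | halt) = {Sync, Load, Store, Busy, Hold}
A[(~lock | halt) U halt]: least fixpoint, start Z0 = Sat(halt) = {Sync, Store, Busy}, add states in Sat(~lock | halt) with every successor in Z. Z1 = {Sync, Load, Store, Busy, Hold}; fixed.
Sat(A[(~lock | halt) U halt]) = {Sync, Load, Store, Busy, Hold}
EG A[(~lock | halt) U halt]: greatest fixpoint, start Z0 = {Sync, Load, Store, Busy, Hold}, keep only states in Sat with some successor in Z. Z1 = {Load, Store, Busy, Hold}; Z2 = {Store, Busy, Hold}; Z3 = {Busy, Hold}; fixed.
Sat(EG A[(~lock | halt) U halt]) = {Busy, Hold}
A[halt U EG A[(~lock | halt) U halt]]: least fixpoint, start Z0 = Sat(EG A[(~lock | halt) U halt]) = {Busy, Hold}, add states in Sat(halt) with every successor in Z. Already a fixed point.
Sat(A[halt U EG A[(~lock | halt) U halt]]) = {Busy, Hold}
Store ∉ Sat(A[halt U EG A[(~lock | halt) U halt]]) = {Busy, Hold}, so the formula does not hold at Store.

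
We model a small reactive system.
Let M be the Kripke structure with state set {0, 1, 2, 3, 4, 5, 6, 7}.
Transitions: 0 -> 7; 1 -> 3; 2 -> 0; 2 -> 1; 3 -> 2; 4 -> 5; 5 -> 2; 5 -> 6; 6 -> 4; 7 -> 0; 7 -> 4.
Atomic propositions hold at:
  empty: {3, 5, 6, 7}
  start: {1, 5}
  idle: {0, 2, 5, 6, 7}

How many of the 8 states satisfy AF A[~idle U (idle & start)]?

3

Sat(~idle) = {1, 3, 4}
Sat(idle & start) = {5}
A[~idle U (idle & start)]: least fixpoint, start Z0 = Sat((idle & start)) = {5}, add states in Sat(~idle) with every successor in Z. Z1 = {4, 5}; fixed.
Sat(A[~idle U (idle & start)]) = {4, 5}
AF A[~idle U (idle & start)]: least fixpoint, start Z0 = {4, 5}, add states with every successor in Z. Z1 = {4, 5, 6}; fixed.
Sat(AF A[~idle U (idle & start)]) = {4, 5, 6}
|Sat(AF A[~idle U (idle & start)])| = |{4, 5, 6}| = 3.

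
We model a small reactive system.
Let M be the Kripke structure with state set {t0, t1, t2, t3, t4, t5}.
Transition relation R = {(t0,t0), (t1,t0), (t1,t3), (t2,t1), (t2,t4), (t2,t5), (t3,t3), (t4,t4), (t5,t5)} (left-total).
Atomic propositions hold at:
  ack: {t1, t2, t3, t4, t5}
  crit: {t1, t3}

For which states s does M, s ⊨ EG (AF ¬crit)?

Sat(¬crit) = {t0, t2, t4, t5}
AF ¬crit: least fixpoint, start Z0 = {t0, t2, t4, t5}, add states with every successor in Z. Already a fixed point.
Sat(AF ¬crit) = {t0, t2, t4, t5}
EG (AF ¬crit): greatest fixpoint, start Z0 = {t0, t2, t4, t5}, keep only states in Sat with some successor in Z. Already a fixed point.
Sat(EG (AF ¬crit)) = {t0, t2, t4, t5}

{t0, t2, t4, t5}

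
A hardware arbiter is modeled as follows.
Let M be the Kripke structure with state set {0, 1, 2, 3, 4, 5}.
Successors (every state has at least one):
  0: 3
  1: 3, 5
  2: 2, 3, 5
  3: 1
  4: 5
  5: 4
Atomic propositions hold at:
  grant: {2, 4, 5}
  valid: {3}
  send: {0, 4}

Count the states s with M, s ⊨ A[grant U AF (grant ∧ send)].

2

Sat(grant ∧ send) = {4}
AF (grant ∧ send): least fixpoint, start Z0 = {4}, add states with every successor in Z. Z1 = {4, 5}; fixed.
Sat(AF (grant ∧ send)) = {4, 5}
A[grant U AF (grant ∧ send)]: least fixpoint, start Z0 = Sat(AF (grant ∧ send)) = {4, 5}, add states in Sat(grant) with every successor in Z. Already a fixed point.
Sat(A[grant U AF (grant ∧ send)]) = {4, 5}
|Sat(A[grant U AF (grant ∧ send)])| = |{4, 5}| = 2.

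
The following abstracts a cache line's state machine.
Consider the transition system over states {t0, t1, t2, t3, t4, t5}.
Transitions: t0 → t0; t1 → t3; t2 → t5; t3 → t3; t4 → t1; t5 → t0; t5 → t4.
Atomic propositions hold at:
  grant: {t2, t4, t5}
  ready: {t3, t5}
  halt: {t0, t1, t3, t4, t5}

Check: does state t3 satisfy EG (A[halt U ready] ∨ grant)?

A[halt U ready]: least fixpoint, start Z0 = Sat(ready) = {t3, t5}, add states in Sat(halt) with every successor in Z. Z1 = {t1, t3, t5}; Z2 = {t1, t3, t4, t5}; fixed.
Sat(A[halt U ready]) = {t1, t3, t4, t5}
Sat(A[halt U ready] ∨ grant) = {t1, t2, t3, t4, t5}
EG (A[halt U ready] ∨ grant): greatest fixpoint, start Z0 = {t1, t2, t3, t4, t5}, keep only states in Sat with some successor in Z. Already a fixed point.
Sat(EG (A[halt U ready] ∨ grant)) = {t1, t2, t3, t4, t5}
t3 ∈ Sat(EG (A[halt U ready] ∨ grant)) = {t1, t2, t3, t4, t5}, so the formula holds at t3.

Yes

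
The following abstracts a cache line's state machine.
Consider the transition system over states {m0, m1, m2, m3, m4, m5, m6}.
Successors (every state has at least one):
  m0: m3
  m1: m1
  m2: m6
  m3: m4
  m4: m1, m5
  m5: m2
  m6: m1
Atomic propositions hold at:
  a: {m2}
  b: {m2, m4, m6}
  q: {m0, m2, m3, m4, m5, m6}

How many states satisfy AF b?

AF b: least fixpoint, start Z0 = {m2, m4, m6}, add states with every successor in Z. Z1 = {m2, m3, m4, m5, m6}; Z2 = {m0, m2, m3, m4, m5, m6}; fixed.
Sat(AF b) = {m0, m2, m3, m4, m5, m6}
|Sat(AF b)| = |{m0, m2, m3, m4, m5, m6}| = 6.

6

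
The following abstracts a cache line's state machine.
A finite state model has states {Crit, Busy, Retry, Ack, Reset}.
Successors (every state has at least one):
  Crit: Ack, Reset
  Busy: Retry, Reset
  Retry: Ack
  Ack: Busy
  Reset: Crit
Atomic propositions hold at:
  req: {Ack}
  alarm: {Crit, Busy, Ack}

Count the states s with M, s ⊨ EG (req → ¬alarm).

3

Sat(¬alarm) = {Retry, Reset}
Sat(req → ¬alarm) = {Crit, Busy, Retry, Reset}
EG (req → ¬alarm): greatest fixpoint, start Z0 = {Crit, Busy, Retry, Reset}, keep only states in Sat with some successor in Z. Z1 = {Crit, Busy, Reset}; fixed.
Sat(EG (req → ¬alarm)) = {Crit, Busy, Reset}
|Sat(EG (req → ¬alarm))| = |{Crit, Busy, Reset}| = 3.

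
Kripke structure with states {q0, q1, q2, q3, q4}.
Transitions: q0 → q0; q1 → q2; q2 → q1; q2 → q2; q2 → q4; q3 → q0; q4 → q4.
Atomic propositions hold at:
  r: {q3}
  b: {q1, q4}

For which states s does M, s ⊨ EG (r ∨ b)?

{q4}

Sat(r ∨ b) = {q1, q3, q4}
EG (r ∨ b): greatest fixpoint, start Z0 = {q1, q3, q4}, keep only states in Sat with some successor in Z. Z1 = {q4}; fixed.
Sat(EG (r ∨ b)) = {q4}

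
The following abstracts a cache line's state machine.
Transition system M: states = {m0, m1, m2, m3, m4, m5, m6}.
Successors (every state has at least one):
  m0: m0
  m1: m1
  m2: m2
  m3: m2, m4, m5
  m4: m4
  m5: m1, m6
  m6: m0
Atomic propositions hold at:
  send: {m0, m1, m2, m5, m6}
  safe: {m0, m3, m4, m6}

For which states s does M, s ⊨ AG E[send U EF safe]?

EF safe: least fixpoint, start Z0 = {m0, m3, m4, m6}, add states with some successor in Z. Z1 = {m0, m3, m4, m5, m6}; fixed.
Sat(EF safe) = {m0, m3, m4, m5, m6}
E[send U EF safe]: least fixpoint, start Z0 = Sat(EF safe) = {m0, m3, m4, m5, m6}, add states in Sat(send) with some successor in Z. Already a fixed point.
Sat(E[send U EF safe]) = {m0, m3, m4, m5, m6}
AG E[send U EF safe]: greatest fixpoint, start Z0 = {m0, m3, m4, m5, m6}, keep only states in Sat with every successor in Z. Z1 = {m0, m4, m6}; fixed.
Sat(AG E[send U EF safe]) = {m0, m4, m6}

{m0, m4, m6}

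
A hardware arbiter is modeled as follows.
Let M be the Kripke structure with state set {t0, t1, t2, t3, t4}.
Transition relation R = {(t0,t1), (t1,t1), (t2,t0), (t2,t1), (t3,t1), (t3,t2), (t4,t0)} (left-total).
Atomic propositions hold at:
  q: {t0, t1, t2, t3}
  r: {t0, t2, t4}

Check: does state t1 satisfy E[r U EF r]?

EF r: least fixpoint, start Z0 = {t0, t2, t4}, add states with some successor in Z. Z1 = {t0, t2, t3, t4}; fixed.
Sat(EF r) = {t0, t2, t3, t4}
E[r U EF r]: least fixpoint, start Z0 = Sat(EF r) = {t0, t2, t3, t4}, add states in Sat(r) with some successor in Z. Already a fixed point.
Sat(E[r U EF r]) = {t0, t2, t3, t4}
t1 ∉ Sat(E[r U EF r]) = {t0, t2, t3, t4}, so the formula does not hold at t1.

No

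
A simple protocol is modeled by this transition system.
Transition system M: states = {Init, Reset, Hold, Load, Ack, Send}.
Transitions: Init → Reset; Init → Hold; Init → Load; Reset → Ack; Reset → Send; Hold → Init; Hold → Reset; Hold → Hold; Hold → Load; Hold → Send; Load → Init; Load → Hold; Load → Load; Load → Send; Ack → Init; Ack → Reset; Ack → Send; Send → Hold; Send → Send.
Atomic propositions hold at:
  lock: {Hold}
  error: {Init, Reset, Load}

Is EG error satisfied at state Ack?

No

EG error: greatest fixpoint, start Z0 = {Init, Reset, Load}, keep only states in Sat with some successor in Z. Z1 = {Init, Load}; fixed.
Sat(EG error) = {Init, Load}
Ack ∉ Sat(EG error) = {Init, Load}, so the formula does not hold at Ack.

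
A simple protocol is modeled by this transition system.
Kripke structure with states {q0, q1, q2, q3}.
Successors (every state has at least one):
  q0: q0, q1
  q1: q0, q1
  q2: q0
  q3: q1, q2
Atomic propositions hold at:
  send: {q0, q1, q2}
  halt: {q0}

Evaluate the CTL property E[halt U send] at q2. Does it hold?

Yes

E[halt U send]: least fixpoint, start Z0 = Sat(send) = {q0, q1, q2}, add states in Sat(halt) with some successor in Z. Already a fixed point.
Sat(E[halt U send]) = {q0, q1, q2}
q2 ∈ Sat(E[halt U send]) = {q0, q1, q2}, so the formula holds at q2.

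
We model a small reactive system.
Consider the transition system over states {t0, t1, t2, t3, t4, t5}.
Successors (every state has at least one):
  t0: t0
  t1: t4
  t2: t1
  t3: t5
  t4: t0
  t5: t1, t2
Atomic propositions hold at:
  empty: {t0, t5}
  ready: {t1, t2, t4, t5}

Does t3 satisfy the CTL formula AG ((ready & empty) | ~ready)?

Sat(ready & empty) = {t5}
Sat(~ready) = {t0, t3}
Sat((ready & empty) | ~ready) = {t0, t3, t5}
AG ((ready & empty) | ~ready): greatest fixpoint, start Z0 = {t0, t3, t5}, keep only states in Sat with every successor in Z. Z1 = {t0, t3}; Z2 = {t0}; fixed.
Sat(AG ((ready & empty) | ~ready)) = {t0}
t3 ∉ Sat(AG ((ready & empty) | ~ready)) = {t0}, so the formula does not hold at t3.

No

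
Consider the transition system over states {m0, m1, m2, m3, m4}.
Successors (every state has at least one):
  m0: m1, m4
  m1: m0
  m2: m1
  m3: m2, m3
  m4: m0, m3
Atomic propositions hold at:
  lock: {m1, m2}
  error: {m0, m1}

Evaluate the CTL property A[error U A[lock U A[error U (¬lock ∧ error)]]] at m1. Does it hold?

Yes

Sat(¬lock) = {m0, m3, m4}
Sat(¬lock ∧ error) = {m0}
A[error U (¬lock ∧ error)]: least fixpoint, start Z0 = Sat((¬lock ∧ error)) = {m0}, add states in Sat(error) with every successor in Z. Z1 = {m0, m1}; fixed.
Sat(A[error U (¬lock ∧ error)]) = {m0, m1}
A[lock U A[error U (¬lock ∧ error)]]: least fixpoint, start Z0 = Sat(A[error U (¬lock ∧ error)]) = {m0, m1}, add states in Sat(lock) with every successor in Z. Z1 = {m0, m1, m2}; fixed.
Sat(A[lock U A[error U (¬lock ∧ error)]]) = {m0, m1, m2}
A[error U A[lock U A[error U (¬lock ∧ error)]]]: least fixpoint, start Z0 = Sat(A[lock U A[error U (¬lock ∧ error)]]) = {m0, m1, m2}, add states in Sat(error) with every successor in Z. Already a fixed point.
Sat(A[error U A[lock U A[error U (¬lock ∧ error)]]]) = {m0, m1, m2}
m1 ∈ Sat(A[error U A[lock U A[error U (¬lock ∧ error)]]]) = {m0, m1, m2}, so the formula holds at m1.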